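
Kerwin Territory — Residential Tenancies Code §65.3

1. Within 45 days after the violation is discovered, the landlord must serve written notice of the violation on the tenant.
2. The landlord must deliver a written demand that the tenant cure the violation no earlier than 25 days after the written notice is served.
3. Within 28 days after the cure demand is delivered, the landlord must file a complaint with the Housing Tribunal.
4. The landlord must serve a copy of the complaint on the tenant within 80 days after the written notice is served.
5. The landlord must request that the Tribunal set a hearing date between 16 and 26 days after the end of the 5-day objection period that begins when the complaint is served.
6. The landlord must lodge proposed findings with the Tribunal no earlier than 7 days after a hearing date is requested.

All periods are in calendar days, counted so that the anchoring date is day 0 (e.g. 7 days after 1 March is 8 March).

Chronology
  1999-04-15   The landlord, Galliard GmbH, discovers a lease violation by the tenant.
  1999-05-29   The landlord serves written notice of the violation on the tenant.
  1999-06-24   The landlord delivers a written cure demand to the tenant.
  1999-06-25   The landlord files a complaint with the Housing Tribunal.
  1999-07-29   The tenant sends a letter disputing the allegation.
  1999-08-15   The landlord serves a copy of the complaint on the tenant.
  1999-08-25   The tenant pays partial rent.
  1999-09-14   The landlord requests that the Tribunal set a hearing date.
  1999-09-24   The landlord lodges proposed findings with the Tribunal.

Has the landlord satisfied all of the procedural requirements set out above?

Step 1: 45 days after 1999-04-15 (when the violation is discovered) is 1999-05-30; completed 1999-05-29, before the deadline.
Step 2: the earliest permitted date is 25 days after 1999-05-29 (when the written notice is served), i.e. 1999-06-23; done 1999-06-24, after the minimum wait.
Step 3: 28 days after 1999-06-24 (when the cure demand is delivered) is 1999-07-22; done 1999-06-25 — timely.
Step 4: 80 days after 1999-05-29 (when the written notice is served) is 1999-08-17; 1999-08-15 is within that limit.
Step 5: the window is 16–26 days after 1999-08-20 (end of the 5-day objection period, which began when the complaint is served on 1999-08-15), so 1999-09-05 through 1999-09-15; done 1999-09-14 — within the window.
Step 6: the earliest permitted date is 7 days after 1999-09-14 (when a hearing date is requested), i.e. 1999-09-21; done 1999-09-24 — permitted.

Yes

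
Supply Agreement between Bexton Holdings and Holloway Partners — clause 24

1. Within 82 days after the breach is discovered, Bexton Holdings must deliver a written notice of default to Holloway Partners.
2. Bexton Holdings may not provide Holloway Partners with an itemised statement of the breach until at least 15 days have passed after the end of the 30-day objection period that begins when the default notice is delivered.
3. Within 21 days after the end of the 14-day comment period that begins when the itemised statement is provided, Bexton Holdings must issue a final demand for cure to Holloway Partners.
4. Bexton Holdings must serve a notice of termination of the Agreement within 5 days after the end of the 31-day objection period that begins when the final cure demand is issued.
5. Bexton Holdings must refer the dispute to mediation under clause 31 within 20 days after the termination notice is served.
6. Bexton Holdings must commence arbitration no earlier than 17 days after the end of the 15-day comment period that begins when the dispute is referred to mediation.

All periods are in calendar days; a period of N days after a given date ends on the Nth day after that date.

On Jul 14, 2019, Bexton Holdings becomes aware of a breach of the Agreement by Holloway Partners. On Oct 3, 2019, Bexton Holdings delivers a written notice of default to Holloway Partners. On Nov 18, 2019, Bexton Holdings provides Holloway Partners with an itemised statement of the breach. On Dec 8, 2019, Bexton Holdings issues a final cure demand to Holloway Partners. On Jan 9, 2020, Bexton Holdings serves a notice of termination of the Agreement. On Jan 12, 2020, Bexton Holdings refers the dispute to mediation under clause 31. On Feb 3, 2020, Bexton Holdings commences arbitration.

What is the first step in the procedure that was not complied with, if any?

Step 6

Step 1 — counting 82 days from Jul 14, 2019 (when the breach is discovered) gives a deadline of Oct 4, 2019; completed Oct 3, 2019, before the deadline.
Step 2 — must wait 15 days from Nov 2, 2019 (end of the 30-day objection period, which began when the default notice is delivered on Oct 3, 2019), so not before Nov 17, 2019; done Nov 18, 2019, after the minimum wait.
Step 3 — counting 21 days from Dec 2, 2019 (end of the 14-day comment period, which began when the itemised statement is provided on Nov 18, 2019) gives a deadline of Dec 23, 2019; done Dec 8, 2019 — timely.
Step 4 — counting 5 days from Jan 8, 2020 (end of the 31-day objection period, which began when the final cure demand is issued on Dec 8, 2019) gives a deadline of Jan 13, 2020; Jan 9, 2020 is within that limit.
Step 5 — counting 20 days from Jan 9, 2020 (when the termination notice is served) gives a deadline of Jan 29, 2020; completed Jan 12, 2020, before the deadline.
Step 6 — must wait 17 days from Jan 27, 2020 (end of the 15-day comment period, which began when the dispute is referred to mediation on Jan 12, 2020), so not before Feb 13, 2020; done Feb 3, 2020 — 10 days too early.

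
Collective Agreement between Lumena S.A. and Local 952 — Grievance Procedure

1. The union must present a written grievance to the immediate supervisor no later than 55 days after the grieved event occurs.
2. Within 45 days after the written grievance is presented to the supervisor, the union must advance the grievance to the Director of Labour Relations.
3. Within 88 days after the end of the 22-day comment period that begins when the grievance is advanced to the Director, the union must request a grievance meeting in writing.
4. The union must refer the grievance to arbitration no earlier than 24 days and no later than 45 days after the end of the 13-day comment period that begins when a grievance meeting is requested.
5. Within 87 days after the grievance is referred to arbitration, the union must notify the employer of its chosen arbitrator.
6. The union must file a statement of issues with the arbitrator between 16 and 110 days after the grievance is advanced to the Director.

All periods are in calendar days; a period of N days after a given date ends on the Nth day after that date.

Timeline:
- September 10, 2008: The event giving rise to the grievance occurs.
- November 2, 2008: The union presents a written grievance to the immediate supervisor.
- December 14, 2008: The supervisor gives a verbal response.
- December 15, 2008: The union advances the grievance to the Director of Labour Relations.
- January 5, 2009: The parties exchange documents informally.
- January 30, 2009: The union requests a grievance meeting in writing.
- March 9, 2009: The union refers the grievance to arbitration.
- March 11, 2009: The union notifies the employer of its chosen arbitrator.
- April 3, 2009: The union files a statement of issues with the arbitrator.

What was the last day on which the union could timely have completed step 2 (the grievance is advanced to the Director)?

Step 2 runs from November 2, 2008, when the written grievance is presented to the supervisor. 45 days after November 2, 2008 is December 17, 2008.

December 17, 2008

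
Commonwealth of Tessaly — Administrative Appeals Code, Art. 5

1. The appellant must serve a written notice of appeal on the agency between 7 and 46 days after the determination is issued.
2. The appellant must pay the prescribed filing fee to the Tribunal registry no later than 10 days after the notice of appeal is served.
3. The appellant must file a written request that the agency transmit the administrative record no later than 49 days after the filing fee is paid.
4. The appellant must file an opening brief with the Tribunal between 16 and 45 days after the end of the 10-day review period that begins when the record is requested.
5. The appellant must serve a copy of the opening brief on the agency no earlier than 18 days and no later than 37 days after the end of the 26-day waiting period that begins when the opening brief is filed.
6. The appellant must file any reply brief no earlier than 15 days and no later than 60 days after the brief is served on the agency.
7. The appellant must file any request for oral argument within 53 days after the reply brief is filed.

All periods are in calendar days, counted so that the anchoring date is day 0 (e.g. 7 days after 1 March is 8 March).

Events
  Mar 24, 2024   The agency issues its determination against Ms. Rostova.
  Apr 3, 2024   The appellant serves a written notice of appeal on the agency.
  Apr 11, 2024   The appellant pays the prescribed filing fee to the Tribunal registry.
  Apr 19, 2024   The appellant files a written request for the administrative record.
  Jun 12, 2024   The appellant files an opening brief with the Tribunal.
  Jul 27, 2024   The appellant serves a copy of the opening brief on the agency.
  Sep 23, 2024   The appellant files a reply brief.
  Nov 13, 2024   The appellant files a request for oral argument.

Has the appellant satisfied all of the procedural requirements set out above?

(1) the permitted window runs from Mar 24, 2024 + 7 = Mar 31, 2024 to Mar 24, 2024 + 46 = May 9, 2024; done Apr 3, 2024 — within the window.
(2) due by Apr 3, 2024 + 10 days = Apr 13, 2024; Apr 11, 2024 is within that limit.
(3) due by Apr 11, 2024 + 49 days = May 30, 2024; done Apr 19, 2024 — timely.
(4) the permitted window runs from Apr 29, 2024 + 16 = May 15, 2024 to Apr 29, 2024 + 45 = Jun 13, 2024; Jun 12, 2024 falls inside that range.
(5) the permitted window runs from Jul 8, 2024 + 18 = Jul 26, 2024 to Jul 8, 2024 + 37 = Aug 14, 2024; done Jul 27, 2024 — within the window.
(6) the permitted window runs from Jul 27, 2024 + 15 = Aug 11, 2024 to Jul 27, 2024 + 60 = Sep 25, 2024; done Sep 23, 2024, which is between those dates.
(7) due by Sep 23, 2024 + 53 days = Nov 15, 2024; done Nov 13, 2024 — timely.

Yes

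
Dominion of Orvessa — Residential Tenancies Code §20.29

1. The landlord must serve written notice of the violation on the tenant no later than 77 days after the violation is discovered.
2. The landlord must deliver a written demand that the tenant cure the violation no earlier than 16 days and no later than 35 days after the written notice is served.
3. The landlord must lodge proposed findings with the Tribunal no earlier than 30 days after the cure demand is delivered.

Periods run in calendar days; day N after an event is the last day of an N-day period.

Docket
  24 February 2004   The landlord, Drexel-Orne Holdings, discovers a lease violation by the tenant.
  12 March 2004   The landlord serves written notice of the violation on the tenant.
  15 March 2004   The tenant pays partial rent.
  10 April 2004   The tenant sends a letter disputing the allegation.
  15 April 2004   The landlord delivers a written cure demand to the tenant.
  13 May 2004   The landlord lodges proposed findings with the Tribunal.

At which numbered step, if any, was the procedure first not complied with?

Step 1: 77 days after 24 February 2004 (when the violation is discovered) is 11 May 2004; done 12 March 2004 — timely.
Step 2: the window is 16–35 days after 12 March 2004 (when the written notice is served), so 28 March 2004 through 16 April 2004; done 15 April 2004 — within the window.
Step 3: the earliest permitted date is 30 days after 15 April 2004 (when the cure demand is delivered), i.e. 15 May 2004; 13 May 2004 is 2 days before the earliest permitted date.

Step 3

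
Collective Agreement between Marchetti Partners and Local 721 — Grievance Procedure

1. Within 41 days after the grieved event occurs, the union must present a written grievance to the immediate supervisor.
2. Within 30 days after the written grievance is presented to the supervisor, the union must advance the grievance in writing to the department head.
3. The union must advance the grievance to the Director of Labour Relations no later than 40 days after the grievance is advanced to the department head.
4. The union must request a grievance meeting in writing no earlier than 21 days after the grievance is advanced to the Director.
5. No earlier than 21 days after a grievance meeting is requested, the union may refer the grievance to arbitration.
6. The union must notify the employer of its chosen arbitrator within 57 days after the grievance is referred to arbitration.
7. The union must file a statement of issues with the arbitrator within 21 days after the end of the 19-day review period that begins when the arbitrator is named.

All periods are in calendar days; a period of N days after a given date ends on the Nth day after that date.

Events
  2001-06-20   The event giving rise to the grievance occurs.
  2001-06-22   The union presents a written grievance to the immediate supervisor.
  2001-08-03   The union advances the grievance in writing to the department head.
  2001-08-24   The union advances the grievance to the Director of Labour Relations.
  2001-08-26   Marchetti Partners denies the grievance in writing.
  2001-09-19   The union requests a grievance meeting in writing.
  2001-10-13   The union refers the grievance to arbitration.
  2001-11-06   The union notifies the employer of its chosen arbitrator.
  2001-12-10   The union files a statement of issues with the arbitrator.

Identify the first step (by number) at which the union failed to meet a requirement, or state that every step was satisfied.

Step 2

(1) due by 2001-06-20 + 41 days = 2001-07-31; 2001-06-22 is within that limit.
(2) due by 2001-06-22 + 30 days = 2001-07-22; 2001-08-03 misses that deadline by 12 days.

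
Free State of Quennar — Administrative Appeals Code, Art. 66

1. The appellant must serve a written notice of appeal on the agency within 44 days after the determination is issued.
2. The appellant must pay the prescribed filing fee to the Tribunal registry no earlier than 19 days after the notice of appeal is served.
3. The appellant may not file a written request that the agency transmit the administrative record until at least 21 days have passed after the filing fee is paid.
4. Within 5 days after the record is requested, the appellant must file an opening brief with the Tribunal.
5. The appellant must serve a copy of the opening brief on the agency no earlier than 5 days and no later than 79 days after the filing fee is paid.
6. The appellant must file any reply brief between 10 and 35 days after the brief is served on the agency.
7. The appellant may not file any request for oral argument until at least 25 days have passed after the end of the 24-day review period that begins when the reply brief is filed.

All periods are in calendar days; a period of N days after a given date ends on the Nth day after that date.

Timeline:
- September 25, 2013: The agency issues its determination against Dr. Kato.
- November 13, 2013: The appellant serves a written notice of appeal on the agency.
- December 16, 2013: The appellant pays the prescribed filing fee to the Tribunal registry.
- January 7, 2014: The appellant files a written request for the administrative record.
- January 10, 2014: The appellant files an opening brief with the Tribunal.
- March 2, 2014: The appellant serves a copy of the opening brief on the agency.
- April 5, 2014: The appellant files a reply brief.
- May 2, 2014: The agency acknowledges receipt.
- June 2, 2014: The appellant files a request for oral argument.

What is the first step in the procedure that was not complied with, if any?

Step 1: 44 days after September 25, 2013 (when the determination is issued) is November 8, 2013; not done until November 13, 2013, 5 days after the deadline.

Step 1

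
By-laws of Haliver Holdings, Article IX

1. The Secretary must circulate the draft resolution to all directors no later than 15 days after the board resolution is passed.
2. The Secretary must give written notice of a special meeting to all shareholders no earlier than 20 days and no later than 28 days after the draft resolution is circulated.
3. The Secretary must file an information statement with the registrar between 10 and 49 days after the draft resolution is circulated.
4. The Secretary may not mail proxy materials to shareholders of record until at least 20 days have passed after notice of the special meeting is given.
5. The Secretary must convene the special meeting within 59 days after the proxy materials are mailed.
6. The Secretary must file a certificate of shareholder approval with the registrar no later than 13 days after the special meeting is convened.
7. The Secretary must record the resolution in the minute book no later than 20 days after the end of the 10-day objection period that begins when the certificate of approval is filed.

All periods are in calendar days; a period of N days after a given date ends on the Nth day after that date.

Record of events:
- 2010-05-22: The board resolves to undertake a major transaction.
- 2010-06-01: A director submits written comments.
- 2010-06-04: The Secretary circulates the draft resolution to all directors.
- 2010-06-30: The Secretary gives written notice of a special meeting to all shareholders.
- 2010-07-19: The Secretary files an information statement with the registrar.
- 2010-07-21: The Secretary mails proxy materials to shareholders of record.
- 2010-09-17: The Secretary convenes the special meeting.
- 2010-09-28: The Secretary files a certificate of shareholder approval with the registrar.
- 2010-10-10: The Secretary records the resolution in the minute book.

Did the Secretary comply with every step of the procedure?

Step 1 — counting 15 days from 2010-05-22 (when the board resolution is passed) gives a deadline of 2010-06-06; done 2010-06-04 — timely.
Step 2 — 20 and 28 days from 2010-06-04 (when the draft resolution is circulated) are 2010-06-24 and 2010-07-02 respectively; done 2010-06-30, which is between those dates.
Step 3 — 10 and 49 days from 2010-06-04 (when the draft resolution is circulated) are 2010-06-14 and 2010-07-23 respectively; 2010-07-19 falls inside that range.
Step 4 — must wait 20 days from 2010-06-30 (when notice of the special meeting is given), so not before 2010-07-20; done 2010-07-21, after the minimum wait.
Step 5 — counting 59 days from 2010-07-21 (when the proxy materials are mailed) gives a deadline of 2010-09-18; done 2010-09-17 — timely.
Step 6 — counting 13 days from 2010-09-17 (when the special meeting is convened) gives a deadline of 2010-09-30; 2010-09-28 is within that limit.
Step 7 — counting 20 days from 2010-10-08 (end of the 10-day objection period, which began when the certificate of approval is filed on 2010-09-28) gives a deadline of 2010-10-28; 2010-10-10 is within that limit.

Yes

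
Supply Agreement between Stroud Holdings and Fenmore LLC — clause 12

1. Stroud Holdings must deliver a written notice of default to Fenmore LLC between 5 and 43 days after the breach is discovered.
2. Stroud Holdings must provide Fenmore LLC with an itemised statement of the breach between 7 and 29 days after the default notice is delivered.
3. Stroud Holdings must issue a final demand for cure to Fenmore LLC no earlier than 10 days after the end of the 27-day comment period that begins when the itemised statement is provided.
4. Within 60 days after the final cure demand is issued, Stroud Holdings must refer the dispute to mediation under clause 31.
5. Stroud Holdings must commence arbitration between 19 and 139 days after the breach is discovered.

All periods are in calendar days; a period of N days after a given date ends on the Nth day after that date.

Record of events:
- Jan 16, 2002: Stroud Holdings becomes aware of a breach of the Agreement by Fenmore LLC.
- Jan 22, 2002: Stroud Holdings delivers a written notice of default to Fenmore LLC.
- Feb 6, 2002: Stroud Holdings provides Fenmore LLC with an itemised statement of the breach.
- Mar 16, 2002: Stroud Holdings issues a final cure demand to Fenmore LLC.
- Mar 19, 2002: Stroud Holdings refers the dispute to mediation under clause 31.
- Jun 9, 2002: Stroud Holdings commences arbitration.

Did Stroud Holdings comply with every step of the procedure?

No

Step 1: the window is 5–43 days after Jan 16, 2002 (when the breach is discovered), so Jan 21, 2002 through Feb 28, 2002; done Jan 22, 2002, which is between those dates.
Step 2: the window is 7–29 days after Jan 22, 2002 (when the default notice is delivered), so Jan 29, 2002 through Feb 20, 2002; done Feb 6, 2002, which is between those dates.
Step 3: the earliest permitted date is 10 days after Mar 5, 2002 (end of the 27-day comment period, which began when the itemised statement is provided on Feb 6, 2002), i.e. Mar 15, 2002; done Mar 16, 2002, after the minimum wait.
Step 4: 60 days after Mar 16, 2002 (when the final cure demand is issued) is May 15, 2002; Mar 19, 2002 is within that limit.
Step 5: the window is 19–139 days after Jan 16, 2002 (when the breach is discovered), so Feb 4, 2002 through Jun 4, 2002; Jun 9, 2002 is 5 days past the end of the window.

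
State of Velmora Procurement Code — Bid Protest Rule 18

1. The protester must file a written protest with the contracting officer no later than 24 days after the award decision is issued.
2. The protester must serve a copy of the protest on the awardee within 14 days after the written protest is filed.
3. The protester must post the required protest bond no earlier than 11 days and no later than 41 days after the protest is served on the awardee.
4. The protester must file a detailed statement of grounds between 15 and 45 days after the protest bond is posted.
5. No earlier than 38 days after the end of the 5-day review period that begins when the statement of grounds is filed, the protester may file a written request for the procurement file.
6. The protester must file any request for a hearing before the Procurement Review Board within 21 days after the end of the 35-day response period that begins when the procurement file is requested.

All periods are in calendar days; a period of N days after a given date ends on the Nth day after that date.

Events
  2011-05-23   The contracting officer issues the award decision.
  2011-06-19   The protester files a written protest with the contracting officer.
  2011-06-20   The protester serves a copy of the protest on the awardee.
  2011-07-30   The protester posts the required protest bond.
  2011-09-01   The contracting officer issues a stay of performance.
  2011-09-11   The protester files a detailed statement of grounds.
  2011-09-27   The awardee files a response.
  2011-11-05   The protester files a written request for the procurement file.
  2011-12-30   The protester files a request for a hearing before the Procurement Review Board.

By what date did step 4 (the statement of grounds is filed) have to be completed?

Step 4 runs from 2011-07-30, when the protest bond is posted. The window is 15–45 days after 2011-07-30; it closes on 2011-09-13.

2011-09-13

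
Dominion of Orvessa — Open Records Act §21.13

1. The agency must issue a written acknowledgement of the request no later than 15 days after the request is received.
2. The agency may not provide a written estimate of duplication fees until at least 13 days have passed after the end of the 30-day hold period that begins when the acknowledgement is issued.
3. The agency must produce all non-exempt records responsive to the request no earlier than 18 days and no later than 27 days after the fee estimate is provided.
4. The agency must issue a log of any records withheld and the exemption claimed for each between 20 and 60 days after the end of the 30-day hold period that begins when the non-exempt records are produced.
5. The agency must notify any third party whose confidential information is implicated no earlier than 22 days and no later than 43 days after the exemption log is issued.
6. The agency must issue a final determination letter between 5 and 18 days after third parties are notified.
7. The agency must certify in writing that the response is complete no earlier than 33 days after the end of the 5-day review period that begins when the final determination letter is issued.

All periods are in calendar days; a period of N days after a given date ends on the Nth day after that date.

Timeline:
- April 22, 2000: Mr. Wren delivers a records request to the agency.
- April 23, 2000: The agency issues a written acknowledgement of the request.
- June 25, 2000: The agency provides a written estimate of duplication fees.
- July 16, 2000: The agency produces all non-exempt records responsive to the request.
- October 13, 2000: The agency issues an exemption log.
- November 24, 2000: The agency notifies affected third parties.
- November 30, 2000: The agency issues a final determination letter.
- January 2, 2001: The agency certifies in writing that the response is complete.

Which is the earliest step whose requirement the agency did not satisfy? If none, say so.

(1) due by April 22, 2000 + 15 days = May 7, 2000; done April 23, 2000 — timely.
(2) permitted from May 23, 2000 + 13 days = June 5, 2000 onward; done June 25, 2000 — permitted.
(3) the permitted window runs from June 25, 2000 + 18 = July 13, 2000 to June 25, 2000 + 27 = July 22, 2000; July 16, 2000 falls inside that range.
(4) the permitted window runs from August 15, 2000 + 20 = September 4, 2000 to August 15, 2000 + 60 = October 14, 2000; done October 13, 2000 — within the window.
(5) the permitted window runs from October 13, 2000 + 22 = November 4, 2000 to October 13, 2000 + 43 = November 25, 2000; done November 24, 2000, which is between those dates.
(6) the permitted window runs from November 24, 2000 + 5 = November 29, 2000 to November 24, 2000 + 18 = December 12, 2000; November 30, 2000 falls inside that range.
(7) permitted from December 5, 2000 + 33 days = January 7, 2001 onward; done January 2, 2001 — 5 days too early.
No need to go further; step 7 was not satisfied.

Step 7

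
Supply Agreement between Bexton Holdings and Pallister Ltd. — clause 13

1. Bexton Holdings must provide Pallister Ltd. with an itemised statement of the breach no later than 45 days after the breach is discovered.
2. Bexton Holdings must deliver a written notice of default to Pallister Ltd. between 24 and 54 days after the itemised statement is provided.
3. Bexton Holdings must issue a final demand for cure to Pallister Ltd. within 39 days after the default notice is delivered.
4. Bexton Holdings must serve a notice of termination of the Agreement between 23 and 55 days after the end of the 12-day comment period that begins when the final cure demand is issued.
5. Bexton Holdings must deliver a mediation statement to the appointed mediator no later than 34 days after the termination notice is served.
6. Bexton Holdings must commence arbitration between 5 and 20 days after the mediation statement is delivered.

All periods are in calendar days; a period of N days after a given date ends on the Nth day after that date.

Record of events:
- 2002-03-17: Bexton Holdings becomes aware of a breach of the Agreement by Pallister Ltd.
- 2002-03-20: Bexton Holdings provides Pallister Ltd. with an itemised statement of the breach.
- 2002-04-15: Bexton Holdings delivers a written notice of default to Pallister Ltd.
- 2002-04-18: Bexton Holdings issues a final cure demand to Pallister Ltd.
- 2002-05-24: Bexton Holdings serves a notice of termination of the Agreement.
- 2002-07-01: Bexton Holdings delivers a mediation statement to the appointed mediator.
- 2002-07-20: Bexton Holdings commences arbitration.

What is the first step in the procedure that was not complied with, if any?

Step 1: 45 days after 2002-03-17 (when the breach is discovered) is 2002-05-01; 2002-03-20 is within that limit.
Step 2: the window is 24–54 days after 2002-03-20 (when the itemised statement is provided), so 2002-04-13 through 2002-05-13; done 2002-04-15 — within the window.
Step 3: 39 days after 2002-04-15 (when the default notice is delivered) is 2002-05-24; 2002-04-18 is within that limit.
Step 4: the window is 23–55 days after 2002-04-30 (end of the 12-day comment period, which began when the final cure demand is issued on 2002-04-18), so 2002-05-23 through 2002-06-24; 2002-05-24 falls inside that range.
Step 5: 34 days after 2002-05-24 (when the termination notice is served) is 2002-06-27; not done until 2002-07-01, 4 days after the deadline.
The analysis stops there.

Step 5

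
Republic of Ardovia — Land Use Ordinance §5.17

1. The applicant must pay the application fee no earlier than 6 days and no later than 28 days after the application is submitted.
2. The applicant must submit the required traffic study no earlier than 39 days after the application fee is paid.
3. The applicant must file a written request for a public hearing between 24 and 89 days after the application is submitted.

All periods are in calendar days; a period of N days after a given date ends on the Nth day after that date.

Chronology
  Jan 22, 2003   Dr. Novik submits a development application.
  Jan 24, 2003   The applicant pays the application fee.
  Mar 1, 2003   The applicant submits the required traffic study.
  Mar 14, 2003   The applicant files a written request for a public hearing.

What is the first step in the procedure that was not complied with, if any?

Step 1 — 6 and 28 days from Jan 22, 2003 (when the application is submitted) are Jan 28, 2003 and Feb 19, 2003 respectively; done Jan 24, 2003 — 4 days before the window opened.

Step 1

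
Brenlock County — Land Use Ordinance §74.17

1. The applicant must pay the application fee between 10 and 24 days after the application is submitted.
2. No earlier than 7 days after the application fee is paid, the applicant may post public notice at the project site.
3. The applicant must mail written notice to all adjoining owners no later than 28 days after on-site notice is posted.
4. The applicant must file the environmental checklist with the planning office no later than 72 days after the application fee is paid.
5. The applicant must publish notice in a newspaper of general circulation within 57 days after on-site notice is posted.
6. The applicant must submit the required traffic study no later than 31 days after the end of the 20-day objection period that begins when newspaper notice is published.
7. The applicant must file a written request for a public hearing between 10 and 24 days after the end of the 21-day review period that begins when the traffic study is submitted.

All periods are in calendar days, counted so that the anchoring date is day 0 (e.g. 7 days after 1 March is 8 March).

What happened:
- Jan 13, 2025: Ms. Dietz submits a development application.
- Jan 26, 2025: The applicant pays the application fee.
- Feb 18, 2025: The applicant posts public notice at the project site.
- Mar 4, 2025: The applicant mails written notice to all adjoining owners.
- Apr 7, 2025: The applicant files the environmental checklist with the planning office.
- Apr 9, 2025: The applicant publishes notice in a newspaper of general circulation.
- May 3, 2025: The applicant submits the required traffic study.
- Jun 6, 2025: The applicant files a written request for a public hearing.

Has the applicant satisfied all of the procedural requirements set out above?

Yes

(1) the permitted window runs from Jan 13, 2025 + 10 = Jan 23, 2025 to Jan 13, 2025 + 24 = Feb 6, 2025; done Jan 26, 2025, which is between those dates.
(2) permitted from Jan 26, 2025 + 7 days = Feb 2, 2025 onward; Feb 18, 2025 is on or after that date.
(3) due by Feb 18, 2025 + 28 days = Mar 18, 2025; completed Mar 4, 2025, before the deadline.
(4) due by Jan 26, 2025 + 72 days = Apr 8, 2025; Apr 7, 2025 is within that limit.
(5) due by Feb 18, 2025 + 57 days = Apr 16, 2025; done Apr 9, 2025 — timely.
(6) due by Apr 29, 2025 + 31 days = May 30, 2025; completed May 3, 2025, before the deadline.
(7) the permitted window runs from May 24, 2025 + 10 = Jun 3, 2025 to May 24, 2025 + 24 = Jun 17, 2025; done Jun 6, 2025 — within the window.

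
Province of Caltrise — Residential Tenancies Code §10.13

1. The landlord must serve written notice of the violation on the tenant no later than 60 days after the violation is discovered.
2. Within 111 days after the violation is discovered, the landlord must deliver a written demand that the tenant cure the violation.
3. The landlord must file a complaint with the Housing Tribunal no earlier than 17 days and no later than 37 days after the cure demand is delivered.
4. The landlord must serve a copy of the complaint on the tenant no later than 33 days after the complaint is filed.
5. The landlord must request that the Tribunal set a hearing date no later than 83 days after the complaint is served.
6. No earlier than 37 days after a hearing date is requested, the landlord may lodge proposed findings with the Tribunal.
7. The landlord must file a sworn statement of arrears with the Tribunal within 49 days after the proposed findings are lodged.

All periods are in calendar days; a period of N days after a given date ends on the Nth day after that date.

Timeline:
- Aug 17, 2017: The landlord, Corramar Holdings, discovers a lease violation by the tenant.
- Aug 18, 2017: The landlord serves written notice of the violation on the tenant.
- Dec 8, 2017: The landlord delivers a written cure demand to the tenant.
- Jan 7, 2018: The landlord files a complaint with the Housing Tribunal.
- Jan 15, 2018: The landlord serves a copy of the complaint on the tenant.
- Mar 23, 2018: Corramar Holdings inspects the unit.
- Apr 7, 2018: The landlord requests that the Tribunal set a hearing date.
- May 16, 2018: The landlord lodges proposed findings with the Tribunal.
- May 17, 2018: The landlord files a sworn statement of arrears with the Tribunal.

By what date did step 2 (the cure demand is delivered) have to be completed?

Step 2 runs from Aug 17, 2017, when the violation is discovered. 111 days after Aug 17, 2017 is Dec 6, 2017.

Dec 6, 2017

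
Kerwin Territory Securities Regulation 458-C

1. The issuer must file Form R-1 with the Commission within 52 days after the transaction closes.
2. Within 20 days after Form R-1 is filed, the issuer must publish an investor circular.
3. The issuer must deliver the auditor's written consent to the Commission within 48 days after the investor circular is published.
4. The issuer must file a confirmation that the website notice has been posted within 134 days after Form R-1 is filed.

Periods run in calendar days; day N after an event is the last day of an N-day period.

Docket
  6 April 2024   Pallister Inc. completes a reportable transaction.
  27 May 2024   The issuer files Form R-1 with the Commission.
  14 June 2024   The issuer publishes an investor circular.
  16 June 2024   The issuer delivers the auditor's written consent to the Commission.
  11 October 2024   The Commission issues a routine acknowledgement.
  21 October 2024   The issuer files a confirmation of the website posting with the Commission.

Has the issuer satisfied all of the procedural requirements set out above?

No

(1) due by 6 April 2024 + 52 days = 28 May 2024; 27 May 2024 is within that limit.
(2) due by 27 May 2024 + 20 days = 16 June 2024; completed 14 June 2024, before the deadline.
(3) due by 14 June 2024 + 48 days = 1 August 2024; done 16 June 2024 — timely.
(4) due by 27 May 2024 + 134 days = 8 October 2024; 21 October 2024 misses that deadline by 13 days.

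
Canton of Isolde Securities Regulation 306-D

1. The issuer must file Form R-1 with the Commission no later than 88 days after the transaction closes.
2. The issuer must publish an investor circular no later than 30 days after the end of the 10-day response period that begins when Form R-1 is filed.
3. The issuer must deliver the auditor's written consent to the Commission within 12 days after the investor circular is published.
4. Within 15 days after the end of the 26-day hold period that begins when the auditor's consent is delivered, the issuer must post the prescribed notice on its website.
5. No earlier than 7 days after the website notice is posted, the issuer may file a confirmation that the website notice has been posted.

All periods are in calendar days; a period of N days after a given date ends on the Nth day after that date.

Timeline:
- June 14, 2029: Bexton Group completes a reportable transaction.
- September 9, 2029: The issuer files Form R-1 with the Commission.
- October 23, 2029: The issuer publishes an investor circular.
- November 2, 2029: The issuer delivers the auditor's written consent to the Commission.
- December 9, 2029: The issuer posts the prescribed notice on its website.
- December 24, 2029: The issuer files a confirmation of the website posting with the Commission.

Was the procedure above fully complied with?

Step 1 — counting 88 days from June 14, 2029 (when the transaction closes) gives a deadline of September 10, 2029; done September 9, 2029 — timely.
Step 2 — counting 30 days from September 19, 2029 (end of the 10-day response period, which began when Form R-1 is filed on September 9, 2029) gives a deadline of October 19, 2029; not done until October 23, 2029, 4 days after the deadline.

No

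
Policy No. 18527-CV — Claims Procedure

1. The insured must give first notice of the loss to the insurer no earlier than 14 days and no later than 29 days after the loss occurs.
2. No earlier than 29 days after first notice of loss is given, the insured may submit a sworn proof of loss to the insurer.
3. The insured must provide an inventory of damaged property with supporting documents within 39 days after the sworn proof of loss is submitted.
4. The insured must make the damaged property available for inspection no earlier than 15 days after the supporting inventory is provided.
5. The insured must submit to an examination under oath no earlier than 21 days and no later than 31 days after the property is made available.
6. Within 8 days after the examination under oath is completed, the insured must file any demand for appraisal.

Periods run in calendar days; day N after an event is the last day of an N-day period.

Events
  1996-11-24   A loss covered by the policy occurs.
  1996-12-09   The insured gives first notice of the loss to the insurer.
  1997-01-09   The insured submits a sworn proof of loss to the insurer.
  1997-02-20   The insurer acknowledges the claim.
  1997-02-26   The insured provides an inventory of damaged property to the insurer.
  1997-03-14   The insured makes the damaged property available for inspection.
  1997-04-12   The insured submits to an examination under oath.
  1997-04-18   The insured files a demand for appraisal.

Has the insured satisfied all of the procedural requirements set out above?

Step 1 — 14 and 29 days from 1996-11-24 (when the loss occurs) are 1996-12-08 and 1996-12-23 respectively; 1996-12-09 falls inside that range.
Step 2 — must wait 29 days from 1996-12-09 (when first notice of loss is given), so not before 1997-01-07; done 1997-01-09, after the minimum wait.
Step 3 — counting 39 days from 1997-01-09 (when the sworn proof of loss is submitted) gives a deadline of 1997-02-17; 1997-02-26 misses that deadline by 9 days.
The analysis stops there.

No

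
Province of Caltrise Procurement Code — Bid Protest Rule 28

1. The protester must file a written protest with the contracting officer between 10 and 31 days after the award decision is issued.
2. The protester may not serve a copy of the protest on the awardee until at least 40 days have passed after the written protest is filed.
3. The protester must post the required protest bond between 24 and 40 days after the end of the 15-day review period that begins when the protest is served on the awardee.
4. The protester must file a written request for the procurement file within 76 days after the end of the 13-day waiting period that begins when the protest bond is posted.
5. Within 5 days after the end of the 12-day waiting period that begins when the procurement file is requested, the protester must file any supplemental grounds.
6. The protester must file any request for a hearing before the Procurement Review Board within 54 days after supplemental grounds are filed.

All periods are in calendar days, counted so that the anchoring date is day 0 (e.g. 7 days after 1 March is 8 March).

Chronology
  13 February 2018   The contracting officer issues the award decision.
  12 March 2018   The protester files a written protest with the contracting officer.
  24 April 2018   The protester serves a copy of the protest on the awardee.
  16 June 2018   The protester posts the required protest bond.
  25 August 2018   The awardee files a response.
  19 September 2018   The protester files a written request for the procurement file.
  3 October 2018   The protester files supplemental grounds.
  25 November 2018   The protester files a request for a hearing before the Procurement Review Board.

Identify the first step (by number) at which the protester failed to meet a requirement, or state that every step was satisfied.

Step 4

(1) the permitted window runs from 13 February 2018 + 10 = 23 February 2018 to 13 February 2018 + 31 = 16 March 2018; 12 March 2018 falls inside that range.
(2) permitted from 12 March 2018 + 40 days = 21 April 2018 onward; done 24 April 2018, after the minimum wait.
(3) the permitted window runs from 9 May 2018 + 24 = 2 June 2018 to 9 May 2018 + 40 = 18 June 2018; 16 June 2018 falls inside that range.
(4) due by 29 June 2018 + 76 days = 13 September 2018; done 19 September 2018 — 6 days late.
The procedure was therefore not followed at step 4.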